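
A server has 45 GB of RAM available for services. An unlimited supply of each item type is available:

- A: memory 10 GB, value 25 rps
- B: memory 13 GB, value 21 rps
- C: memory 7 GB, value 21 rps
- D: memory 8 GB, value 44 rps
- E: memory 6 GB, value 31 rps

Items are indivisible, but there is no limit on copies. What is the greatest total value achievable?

238 rps

Best value-per-unit is D at 44/8; filling with it alone gives 5×44 = 220.
Optimal mix: 4×D + 2×E → memory 44, value 238.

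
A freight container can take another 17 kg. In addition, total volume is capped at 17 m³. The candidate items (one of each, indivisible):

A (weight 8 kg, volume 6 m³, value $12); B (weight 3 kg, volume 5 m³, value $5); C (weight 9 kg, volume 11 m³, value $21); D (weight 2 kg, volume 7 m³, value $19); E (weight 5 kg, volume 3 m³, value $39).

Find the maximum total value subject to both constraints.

$70

Feasible sets respecting both limits:
- A+D+E: weight 15, volume 16, value 70
- B+D+E: weight 10, volume 15, value 63
- C+E: weight 14, volume 14, value 60
- D+E: weight 7, volume 10, value 58
Best: $70.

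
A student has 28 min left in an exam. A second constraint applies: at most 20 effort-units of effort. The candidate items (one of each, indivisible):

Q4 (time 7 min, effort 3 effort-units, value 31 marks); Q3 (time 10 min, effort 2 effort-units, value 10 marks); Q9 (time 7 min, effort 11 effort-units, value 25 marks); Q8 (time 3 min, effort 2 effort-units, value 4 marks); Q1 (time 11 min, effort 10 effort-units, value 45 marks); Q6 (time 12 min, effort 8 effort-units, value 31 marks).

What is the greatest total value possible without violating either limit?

86 marks

Feasible sets respecting both limits:
- Q4+Q3+Q1: time 28, effort 15, value 86
- Q4+Q8+Q1: time 21, effort 15, value 80
- Q8+Q1+Q6: time 26, effort 20, value 80
- Q4+Q1: time 18, effort 13, value 76
Best: 86 marks.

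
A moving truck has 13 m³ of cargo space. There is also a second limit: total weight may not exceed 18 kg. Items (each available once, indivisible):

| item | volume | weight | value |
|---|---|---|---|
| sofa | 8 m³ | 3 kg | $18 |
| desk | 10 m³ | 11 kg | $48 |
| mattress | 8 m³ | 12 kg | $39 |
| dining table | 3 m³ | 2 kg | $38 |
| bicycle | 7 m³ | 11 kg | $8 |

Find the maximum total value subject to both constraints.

$86

Feasible sets respecting both limits:
- desk+dining table: volume 13, weight 13, value 86
- mattress+dining table: volume 11, weight 14, value 77
- sofa+dining table: volume 11, weight 5, value 56
- desk: volume 10, weight 11, value 48
Best: $86.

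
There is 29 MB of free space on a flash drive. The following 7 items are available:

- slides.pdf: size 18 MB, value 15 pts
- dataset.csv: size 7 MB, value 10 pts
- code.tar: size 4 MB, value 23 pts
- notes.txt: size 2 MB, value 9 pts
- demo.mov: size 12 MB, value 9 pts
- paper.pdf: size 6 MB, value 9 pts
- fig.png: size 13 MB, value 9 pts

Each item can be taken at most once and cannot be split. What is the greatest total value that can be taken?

This is a 0/1 knapsack; check combinations near the capacity.
- dataset.csv+code.tar+notes.txt+paper.pdf: size 7+4+2+6=19, value 10+23+9+9=51
- dataset.csv+code.tar+notes.txt+demo.mov: size 7+4+2+12=25, value 10+23+9+9=51
- dataset.csv+code.tar+notes.txt+fig.png: size 7+4+2+13=26, value 10+23+9+9=51
- dataset.csv+code.tar+demo.mov+paper.pdf: size 7+4+12+6=29, value 10+23+9+9=51
Best: 51 pts.

51 pts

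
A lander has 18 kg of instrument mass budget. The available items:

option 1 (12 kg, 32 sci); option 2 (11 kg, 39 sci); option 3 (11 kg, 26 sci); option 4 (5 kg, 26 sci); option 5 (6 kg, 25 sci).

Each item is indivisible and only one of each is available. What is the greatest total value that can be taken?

This is a 0/1 knapsack; check combinations near the capacity.
- option 2+option 4: mass 11+5=16, value 39+26=65
- option 2+option 5: mass 11+6=17, value 39+25=64
- option 1+option 4: mass 12+5=17, value 32+26=58
- option 1+option 5: mass 12+6=18, value 32+25=57
- option 3+option 4: mass 11+5=16, value 26+26=52
Best: 65 sci.

65 sci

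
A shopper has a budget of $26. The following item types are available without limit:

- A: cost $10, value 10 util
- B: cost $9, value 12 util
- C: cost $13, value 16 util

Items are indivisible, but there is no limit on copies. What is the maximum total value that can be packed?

Best value-per-unit is B at 12/9; filling with it alone gives 2×12 = 24.
Optimal mix: 2×C → cost 26, value 32.

32 util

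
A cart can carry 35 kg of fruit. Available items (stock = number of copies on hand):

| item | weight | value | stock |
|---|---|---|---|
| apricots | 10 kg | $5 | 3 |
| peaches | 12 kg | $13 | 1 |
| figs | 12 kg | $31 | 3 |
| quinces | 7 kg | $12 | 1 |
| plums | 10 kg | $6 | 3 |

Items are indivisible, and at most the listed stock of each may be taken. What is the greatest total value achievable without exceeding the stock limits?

$74

Best selections within weight 35 and stock limits:
- 2×figs + 1×quinces: weight 31, value 74
- 2×figs + 1×plums: weight 34, value 68
- 1×apricots + 2×figs: weight 34, value 67
Best: $74.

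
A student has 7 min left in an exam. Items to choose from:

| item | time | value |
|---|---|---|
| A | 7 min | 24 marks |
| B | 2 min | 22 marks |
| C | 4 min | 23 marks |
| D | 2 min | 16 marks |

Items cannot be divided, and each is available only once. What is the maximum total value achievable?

45 marks

Check high-value combinations within 7 min:
- B+C: time 2+4=6, value 22+23=45
- C+D: time 4+2=6, value 23+16=39
- B+D: time 2+2=4, value 22+16=38
- A: time 7, value 24
Best: 45 marks.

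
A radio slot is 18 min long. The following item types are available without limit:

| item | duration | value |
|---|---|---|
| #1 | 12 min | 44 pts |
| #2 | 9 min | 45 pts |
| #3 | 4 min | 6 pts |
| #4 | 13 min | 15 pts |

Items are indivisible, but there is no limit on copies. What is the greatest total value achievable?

90 pts

Best value-per-unit is #2 at 45/9, and filling with it alone uses duration 2×9=18. No mix of the others beats 2×45 = 90.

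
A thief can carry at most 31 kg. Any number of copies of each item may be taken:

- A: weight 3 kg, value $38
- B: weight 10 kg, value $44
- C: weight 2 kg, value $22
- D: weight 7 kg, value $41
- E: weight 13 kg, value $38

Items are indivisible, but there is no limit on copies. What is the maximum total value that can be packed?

Best value-per-unit is A at 38/3; filling with it alone gives 10×38 = 380.
Optimal mix: 9×A + 2×C → weight 31, value 386.

$386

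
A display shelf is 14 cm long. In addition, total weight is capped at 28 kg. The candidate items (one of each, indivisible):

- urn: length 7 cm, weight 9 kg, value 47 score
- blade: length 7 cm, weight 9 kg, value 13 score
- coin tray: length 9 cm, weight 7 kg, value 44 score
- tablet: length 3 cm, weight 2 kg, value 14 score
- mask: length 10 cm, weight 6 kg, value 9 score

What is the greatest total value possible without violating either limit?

61 score

Feasible sets respecting both limits:
- urn+tablet: length 10, weight 11, value 61
- urn+blade: length 14, weight 18, value 60
- coin tray+tablet: length 12, weight 9, value 58
- urn: length 7, weight 9, value 47
Best: 61 score.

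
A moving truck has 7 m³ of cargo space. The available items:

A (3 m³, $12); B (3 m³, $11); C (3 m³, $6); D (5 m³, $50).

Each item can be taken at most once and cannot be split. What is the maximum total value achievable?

This is a 0/1 knapsack; check combinations near the capacity.
- D: volume 5, value 50
- A+B: volume 3+3=6, value 12+11=23
- A+C: volume 3+3=6, value 12+6=18
Best: $50.

$50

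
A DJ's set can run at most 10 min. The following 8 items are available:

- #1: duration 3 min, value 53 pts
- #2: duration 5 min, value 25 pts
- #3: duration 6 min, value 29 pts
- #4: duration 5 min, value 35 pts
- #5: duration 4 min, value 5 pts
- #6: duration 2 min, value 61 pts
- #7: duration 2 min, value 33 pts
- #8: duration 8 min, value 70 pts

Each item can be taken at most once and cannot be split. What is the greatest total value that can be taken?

Check high-value combinations within 10 min:
- #1+#4+#6: duration 3+5+2=10, value 53+35+61=149
- #1+#6+#7: duration 3+2+2=7, value 53+61+33=147
- #1+#2+#6: duration 3+5+2=10, value 53+25+61=139
- #6+#8: duration 2+8=10, value 61+70=131
Best: 149 pts.

149 pts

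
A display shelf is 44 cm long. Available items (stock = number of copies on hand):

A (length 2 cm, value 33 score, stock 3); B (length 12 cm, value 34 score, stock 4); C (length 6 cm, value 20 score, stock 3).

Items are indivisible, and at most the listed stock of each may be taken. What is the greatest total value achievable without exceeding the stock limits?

Top feasible selections:
- 3×A + 2×B + 2×C: length 42, value 207
- 3×A + 3×B: length 42, value 201
Best: 207 score.

207 score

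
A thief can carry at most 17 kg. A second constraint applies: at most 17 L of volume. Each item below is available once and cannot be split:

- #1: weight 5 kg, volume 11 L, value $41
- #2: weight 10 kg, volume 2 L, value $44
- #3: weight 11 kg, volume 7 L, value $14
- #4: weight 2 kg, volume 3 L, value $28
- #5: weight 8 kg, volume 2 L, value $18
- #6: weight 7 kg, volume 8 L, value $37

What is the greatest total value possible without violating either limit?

Feasible sets respecting both limits:
- #1+#2+#4: weight 17, volume 16, value 113
- #1+#4+#5: weight 15, volume 16, value 87
- #1+#2: weight 15, volume 13, value 85
Best: $113.

$113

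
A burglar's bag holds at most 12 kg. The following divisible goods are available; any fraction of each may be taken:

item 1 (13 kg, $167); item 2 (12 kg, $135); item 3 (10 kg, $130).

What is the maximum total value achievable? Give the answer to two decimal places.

155.69

Take in order of value per unit:
- item 3 (130/10 per unit): all 10 → value 130, running total 130.00
- item 1 (167/13 per unit): 2 of 13 → value 2×167/13 = 25.6923, running total 155.69
Total 155.69.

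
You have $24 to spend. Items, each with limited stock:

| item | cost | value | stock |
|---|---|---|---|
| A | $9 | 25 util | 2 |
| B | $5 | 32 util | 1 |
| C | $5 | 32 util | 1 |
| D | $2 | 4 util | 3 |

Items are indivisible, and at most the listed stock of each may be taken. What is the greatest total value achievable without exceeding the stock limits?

97 util

Top feasible selections:
- 1×A + 1×B + 1×C + 2×D: cost 23, value 97
- 1×A + 1×B + 1×C + 1×D: cost 21, value 93
- 1×A + 1×B + 1×C: cost 19, value 89
- 2×A + 1×C: cost 23, value 82
Best: 97 util.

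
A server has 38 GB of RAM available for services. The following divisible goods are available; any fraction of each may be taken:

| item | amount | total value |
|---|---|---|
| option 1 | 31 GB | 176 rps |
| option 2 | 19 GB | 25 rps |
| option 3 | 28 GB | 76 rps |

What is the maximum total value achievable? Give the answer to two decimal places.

Take in order of value per unit:
- option 1 (176/31 per unit): all 31 → value 176, running total 176.00
- option 3 (76/28 per unit): 7 of 28 → value 7×76/28 = 19.0000, running total 195.00
Total 195.00.

195.00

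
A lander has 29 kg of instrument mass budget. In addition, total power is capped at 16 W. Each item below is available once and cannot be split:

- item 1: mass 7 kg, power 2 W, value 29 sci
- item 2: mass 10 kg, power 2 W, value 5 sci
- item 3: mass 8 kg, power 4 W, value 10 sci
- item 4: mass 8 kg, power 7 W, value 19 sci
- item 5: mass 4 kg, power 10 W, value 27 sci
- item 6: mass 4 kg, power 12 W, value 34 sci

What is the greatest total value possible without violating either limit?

Feasible sets respecting both limits:
- item 1+item 2+item 6: mass 21, power 16, value 68
- item 1+item 3+item 5: mass 19, power 16, value 66
- item 1+item 6: mass 11, power 14, value 63
- item 1+item 2+item 5: mass 21, power 14, value 61
Best: 68 sci.

68 sci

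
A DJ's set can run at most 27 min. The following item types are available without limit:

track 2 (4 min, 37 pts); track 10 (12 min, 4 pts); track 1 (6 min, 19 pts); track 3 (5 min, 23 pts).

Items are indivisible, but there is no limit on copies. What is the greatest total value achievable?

222 pts

Best value-per-unit is track 2 at 37/4, and filling with it alone uses duration 6×4=24. No mix of the others beats 6×37 = 222.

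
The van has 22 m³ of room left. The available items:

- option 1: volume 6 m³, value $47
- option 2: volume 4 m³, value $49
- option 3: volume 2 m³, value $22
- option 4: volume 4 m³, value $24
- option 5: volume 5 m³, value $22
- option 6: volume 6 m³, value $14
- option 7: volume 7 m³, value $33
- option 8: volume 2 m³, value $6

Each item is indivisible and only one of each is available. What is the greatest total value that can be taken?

Check high-value combinations within 22 m³:
- option 1+option 2+option 3+option 4+option 5: volume 6+4+2+4+5=21, value 47+49+22+24+22=164
- option 1+option 2+option 3+option 7+option 8: volume 6+4+2+7+2=21, value 47+49+22+33+6=157
- option 1+option 2+option 3+option 4+option 6: volume 6+4+2+4+6=22, value 47+49+22+24+14=156
Best: $164.

$164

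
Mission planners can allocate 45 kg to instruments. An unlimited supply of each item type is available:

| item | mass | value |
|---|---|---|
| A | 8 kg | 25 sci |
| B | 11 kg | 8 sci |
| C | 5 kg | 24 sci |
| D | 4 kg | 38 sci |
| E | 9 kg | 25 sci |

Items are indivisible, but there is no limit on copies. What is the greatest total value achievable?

418 sci

Best value-per-unit is D at 38/4, and filling with it alone uses mass 11×4=44. No mix of the others beats 11×38 = 418.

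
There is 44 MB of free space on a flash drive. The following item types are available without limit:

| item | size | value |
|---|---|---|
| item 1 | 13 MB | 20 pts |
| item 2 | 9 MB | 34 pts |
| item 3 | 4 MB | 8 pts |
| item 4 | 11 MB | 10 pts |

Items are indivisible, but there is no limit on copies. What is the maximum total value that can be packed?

152 pts

Best value-per-unit is item 2 at 34/9; filling with it alone gives 4×34 = 136.
Optimal mix: 4×item 2 + 2×item 3 → size 44, value 152.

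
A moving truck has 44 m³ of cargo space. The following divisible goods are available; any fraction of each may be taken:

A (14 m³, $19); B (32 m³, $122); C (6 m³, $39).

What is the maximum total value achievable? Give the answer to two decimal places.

169.14

Take in order of value per unit:
- C (39/6 per unit): all 6 → value 39, running total 39.00
- B (122/32 per unit): all 32 → value 122, running total 161.00
- A (19/14 per unit): 6 of 14 → value 6×19/14 = 8.1429, running total 169.14
Total 169.14.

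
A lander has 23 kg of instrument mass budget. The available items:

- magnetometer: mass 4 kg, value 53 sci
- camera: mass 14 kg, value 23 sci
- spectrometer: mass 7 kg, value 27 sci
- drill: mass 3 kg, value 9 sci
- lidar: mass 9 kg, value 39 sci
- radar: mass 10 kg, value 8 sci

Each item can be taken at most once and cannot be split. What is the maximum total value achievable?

128 sci

This is a 0/1 knapsack; check combinations near the capacity.
- magnetometer+spectrometer+drill+lidar: mass 4+7+3+9=23, value 53+27+9+39=128
- magnetometer+spectrometer+lidar: mass 4+7+9=20, value 53+27+39=119
- magnetometer+drill+lidar: mass 4+3+9=16, value 53+9+39=101
Best: 128 sci.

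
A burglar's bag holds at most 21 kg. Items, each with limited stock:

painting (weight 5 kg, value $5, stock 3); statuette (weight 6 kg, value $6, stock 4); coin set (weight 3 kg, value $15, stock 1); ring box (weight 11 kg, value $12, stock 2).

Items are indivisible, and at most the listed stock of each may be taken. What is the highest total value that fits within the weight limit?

$33

Best selections within weight 21 and stock limits:
- 1×statuette + 1×coin set + 1×ring box: weight 20, value 33
- 3×statuette + 1×coin set: weight 21, value 33
- 1×painting + 1×coin set + 1×ring box: weight 19, value 32
Best: $33.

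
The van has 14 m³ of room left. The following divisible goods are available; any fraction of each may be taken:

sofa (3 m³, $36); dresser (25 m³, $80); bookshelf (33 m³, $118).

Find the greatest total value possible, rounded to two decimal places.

75.33

Take in order of value per unit:
- sofa (36/3 per unit): all 3 → value 36, running total 36.00
- bookshelf (118/33 per unit): 11 of 33 → value 11×118/33 = 39.3333, running total 75.33
Total 75.33.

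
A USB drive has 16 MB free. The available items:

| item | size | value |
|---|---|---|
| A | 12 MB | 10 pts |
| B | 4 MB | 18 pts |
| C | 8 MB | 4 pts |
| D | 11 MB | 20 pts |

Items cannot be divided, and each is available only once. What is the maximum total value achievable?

38 pts

Check high-value combinations within 16 MB:
- B+D: size 4+11=15, value 18+20=38
- A+B: size 12+4=16, value 10+18=28
- B+C: size 4+8=12, value 18+4=22
- D: size 11, value 20
- B: size 4, value 18
Best: 38 pts.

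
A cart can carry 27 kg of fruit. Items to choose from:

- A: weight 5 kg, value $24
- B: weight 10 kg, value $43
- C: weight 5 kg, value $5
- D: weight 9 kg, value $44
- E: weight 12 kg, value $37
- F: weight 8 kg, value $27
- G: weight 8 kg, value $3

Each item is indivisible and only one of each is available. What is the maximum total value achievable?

Check high-value combinations within 27 kg:
- B+D+F: weight 10+9+8=27, value 43+44+27=114
- A+B+D: weight 5+10+9=24, value 24+43+44=111
- A+D+E: weight 5+9+12=26, value 24+44+37=105
Best: $114.

$114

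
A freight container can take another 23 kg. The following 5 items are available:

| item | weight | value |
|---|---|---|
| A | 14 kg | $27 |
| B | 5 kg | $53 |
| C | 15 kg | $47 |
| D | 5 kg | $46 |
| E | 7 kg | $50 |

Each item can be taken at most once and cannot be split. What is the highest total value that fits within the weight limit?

Check high-value combinations within 23 kg:
- B+D+E: weight 5+5+7=17, value 53+46+50=149
- B+E: weight 5+7=12, value 53+50=103
- B+C: weight 5+15=20, value 53+47=100
- B+D: weight 5+5=10, value 53+46=99
- C+E: weight 15+7=22, value 47+50=97
Best: $149.

$149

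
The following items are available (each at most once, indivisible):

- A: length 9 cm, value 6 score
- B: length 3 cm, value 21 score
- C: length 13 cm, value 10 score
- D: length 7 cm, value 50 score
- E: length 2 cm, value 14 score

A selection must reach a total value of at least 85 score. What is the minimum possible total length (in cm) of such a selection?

Subsets with value ≥ 85, sorted by total length:
- B+D+E: length 12, value 85
- A+B+D+E: length 21, value 91
- B+C+D+E: length 25, value 95
- A+B+C+D: length 32, value 87
Minimum length: 12 cm.

12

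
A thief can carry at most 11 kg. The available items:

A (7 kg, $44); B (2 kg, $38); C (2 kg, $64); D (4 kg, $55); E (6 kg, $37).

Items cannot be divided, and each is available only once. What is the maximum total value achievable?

$157

Check high-value combinations within 11 kg:
- B+C+D: weight 2+2+4=8, value 38+64+55=157
- A+B+C: weight 7+2+2=11, value 44+38+64=146
- B+C+E: weight 2+2+6=10, value 38+64+37=139
- C+D: weight 2+4=6, value 64+55=119
Best: $157.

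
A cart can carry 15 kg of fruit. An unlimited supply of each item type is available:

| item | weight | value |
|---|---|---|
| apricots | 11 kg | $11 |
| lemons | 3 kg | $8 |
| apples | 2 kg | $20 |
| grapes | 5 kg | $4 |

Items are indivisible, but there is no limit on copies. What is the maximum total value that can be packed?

Best value-per-unit is apples at 20/2, and filling with it alone uses weight 7×2=14. No mix of the others beats 7×20 = 140.

$140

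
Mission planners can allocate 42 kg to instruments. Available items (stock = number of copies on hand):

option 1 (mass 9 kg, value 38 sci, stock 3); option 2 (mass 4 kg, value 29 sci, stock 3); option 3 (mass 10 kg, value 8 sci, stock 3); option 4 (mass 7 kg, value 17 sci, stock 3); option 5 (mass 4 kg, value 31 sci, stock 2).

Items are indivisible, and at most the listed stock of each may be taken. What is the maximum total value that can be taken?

225 sci

Best selections within mass 42 and stock limits:
- 2×option 1 + 3×option 2 + 2×option 5: mass 38, value 225
- 2×option 1 + 2×option 2 + 1×option 4 + 2×option 5: mass 41, value 213
- 2×option 1 + 3×option 2 + 1×option 4 + 1×option 5: mass 41, value 211
- 3×option 1 + 1×option 2 + 2×option 5: mass 39, value 205
Best: 225 sci.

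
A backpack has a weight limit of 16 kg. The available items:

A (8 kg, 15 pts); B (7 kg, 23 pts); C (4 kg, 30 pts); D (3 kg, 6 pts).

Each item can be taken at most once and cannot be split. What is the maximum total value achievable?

Check high-value combinations within 16 kg:
- B+C+D: weight 7+4+3=14, value 23+30+6=59
- B+C: weight 7+4=11, value 23+30=53
- A+C+D: weight 8+4+3=15, value 15+30+6=51
- A+C: weight 8+4=12, value 15+30=45
Best: 59 pts.

59 pts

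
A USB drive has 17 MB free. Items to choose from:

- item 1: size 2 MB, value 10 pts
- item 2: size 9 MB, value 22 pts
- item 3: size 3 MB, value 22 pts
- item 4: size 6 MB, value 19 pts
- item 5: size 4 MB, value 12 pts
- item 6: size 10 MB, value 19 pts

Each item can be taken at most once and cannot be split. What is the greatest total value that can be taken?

Check high-value combinations within 17 MB:
- item 1+item 3+item 4+item 5: size 2+3+6+4=15, value 10+22+19+12=63
- item 2+item 3+item 5: size 9+3+4=16, value 22+22+12=56
- item 1+item 2+item 3: size 2+9+3=14, value 10+22+22=54
- item 3+item 4+item 5: size 3+6+4=13, value 22+19+12=53
Best: 63 pts.

63 pts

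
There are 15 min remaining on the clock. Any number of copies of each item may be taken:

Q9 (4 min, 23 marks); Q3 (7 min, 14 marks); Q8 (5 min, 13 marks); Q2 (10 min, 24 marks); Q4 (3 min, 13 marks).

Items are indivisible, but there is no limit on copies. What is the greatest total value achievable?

Best value-per-unit is Q9 at 23/4; filling with it alone gives 3×23 = 69.
Optimal mix: 3×Q9 + 1×Q4 → time 15, value 82.

82 marks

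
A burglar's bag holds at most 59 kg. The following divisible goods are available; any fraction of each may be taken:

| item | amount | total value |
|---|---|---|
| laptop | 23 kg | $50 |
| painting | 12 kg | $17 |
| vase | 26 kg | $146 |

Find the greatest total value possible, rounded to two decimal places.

210.17

Take in order of value per unit:
- vase (146/26 per unit): all 26 → value 146, running total 146.00
- laptop (50/23 per unit): all 23 → value 50, running total 196.00
- painting (17/12 per unit): 10 of 12 → value 10×17/12 = 14.1667, running total 210.17
Total 210.17.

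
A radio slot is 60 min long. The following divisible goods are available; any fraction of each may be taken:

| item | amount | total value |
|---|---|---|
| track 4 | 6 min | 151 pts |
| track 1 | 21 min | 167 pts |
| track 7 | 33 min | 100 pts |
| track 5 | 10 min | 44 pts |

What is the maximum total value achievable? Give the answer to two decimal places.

Take in order of value per unit:
- track 4 (151/6 per unit): all 6 → value 151, running total 151.00
- track 1 (167/21 per unit): all 21 → value 167, running total 318.00
- track 5 (44/10 per unit): all 10 → value 44, running total 362.00
- track 7 (100/33 per unit): 23 of 33 → value 23×100/33 = 69.6970, running total 431.70
Total 431.70.

431.70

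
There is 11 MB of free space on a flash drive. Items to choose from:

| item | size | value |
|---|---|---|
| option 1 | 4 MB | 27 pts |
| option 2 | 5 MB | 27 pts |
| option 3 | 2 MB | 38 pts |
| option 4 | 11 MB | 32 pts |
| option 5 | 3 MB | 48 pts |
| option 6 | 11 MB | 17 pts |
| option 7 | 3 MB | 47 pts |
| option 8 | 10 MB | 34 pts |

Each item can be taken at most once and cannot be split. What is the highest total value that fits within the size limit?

133 pts

Check high-value combinations within 11 MB:
- option 3+option 5+option 7: size 2+3+3=8, value 38+48+47=133
- option 1+option 5+option 7: size 4+3+3=10, value 27+48+47=122
- option 2+option 5+option 7: size 5+3+3=11, value 27+48+47=122
- option 1+option 3+option 5: size 4+2+3=9, value 27+38+48=113
Best: 133 pts.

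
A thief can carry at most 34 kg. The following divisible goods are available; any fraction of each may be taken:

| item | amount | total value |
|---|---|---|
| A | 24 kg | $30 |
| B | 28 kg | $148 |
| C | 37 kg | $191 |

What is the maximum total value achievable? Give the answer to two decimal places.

Take in order of value per unit:
- B (148/28 per unit): all 28 → value 148, running total 148.00
- C (191/37 per unit): 6 of 37 → value 6×191/37 = 30.9730, running total 178.97
Total 178.97.

178.97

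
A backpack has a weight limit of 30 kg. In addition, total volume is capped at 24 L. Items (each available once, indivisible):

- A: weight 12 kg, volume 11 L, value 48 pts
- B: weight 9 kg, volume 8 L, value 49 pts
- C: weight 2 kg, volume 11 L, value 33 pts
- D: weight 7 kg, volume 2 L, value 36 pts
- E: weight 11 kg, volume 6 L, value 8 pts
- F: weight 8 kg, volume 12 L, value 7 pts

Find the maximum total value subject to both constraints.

Feasible sets respecting both limits:
- A+B+D: weight 28, volume 21, value 133
- B+C+D: weight 18, volume 21, value 118
- A+C+D: weight 21, volume 24, value 117
Best: 133 pts.

133 pts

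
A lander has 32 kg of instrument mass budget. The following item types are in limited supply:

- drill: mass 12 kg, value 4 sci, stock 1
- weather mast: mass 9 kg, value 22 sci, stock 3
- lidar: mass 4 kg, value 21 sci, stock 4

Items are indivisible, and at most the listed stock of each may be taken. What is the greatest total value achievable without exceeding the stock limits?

107 sci

Top feasible selections:
- 2×weather mast + 3×lidar: mass 30, value 107
- 1×weather mast + 4×lidar: mass 25, value 106
- 1×drill + 4×lidar: mass 28, value 88
- 3×weather mast + 1×lidar: mass 31, value 87
Best: 107 sci.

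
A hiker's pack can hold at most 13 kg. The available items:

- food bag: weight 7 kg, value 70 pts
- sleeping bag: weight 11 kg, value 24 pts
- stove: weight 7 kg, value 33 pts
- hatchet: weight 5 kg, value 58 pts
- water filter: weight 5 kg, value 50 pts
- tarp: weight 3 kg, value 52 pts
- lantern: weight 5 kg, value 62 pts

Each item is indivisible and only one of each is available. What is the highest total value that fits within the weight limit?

This is a 0/1 knapsack; check combinations near the capacity.
- hatchet+tarp+lantern: weight 5+3+5=13, value 58+52+62=172
- water filter+tarp+lantern: weight 5+3+5=13, value 50+52+62=164
- hatchet+water filter+tarp: weight 5+5+3=13, value 58+50+52=160
- food bag+lantern: weight 7+5=12, value 70+62=132
- food bag+hatchet: weight 7+5=12, value 70+58=128
Best: 172 pts.

172 pts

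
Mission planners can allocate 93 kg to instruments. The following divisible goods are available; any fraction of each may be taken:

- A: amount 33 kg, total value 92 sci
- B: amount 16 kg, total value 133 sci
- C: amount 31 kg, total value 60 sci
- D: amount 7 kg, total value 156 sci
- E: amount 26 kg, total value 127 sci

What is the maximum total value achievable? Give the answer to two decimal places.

Take in order of value per unit:
- D (156/7 per unit): all 7 → value 156, running total 156.00
- B (133/16 per unit): all 16 → value 133, running total 289.00
- E (127/26 per unit): all 26 → value 127, running total 416.00
- A (92/33 per unit): all 33 → value 92, running total 508.00
- C (60/31 per unit): 11 of 31 → value 11×60/31 = 21.2903, running total 529.29
Total 529.29.

529.29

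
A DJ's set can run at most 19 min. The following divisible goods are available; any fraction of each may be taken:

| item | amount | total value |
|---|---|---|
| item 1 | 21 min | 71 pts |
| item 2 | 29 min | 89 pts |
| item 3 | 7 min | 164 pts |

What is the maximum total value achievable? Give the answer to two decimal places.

Take in order of value per unit:
- item 3 (164/7 per unit): all 7 → value 164, running total 164.00
- item 1 (71/21 per unit): 12 of 21 → value 12×71/21 = 40.5714, running total 204.57
Total 204.57.

204.57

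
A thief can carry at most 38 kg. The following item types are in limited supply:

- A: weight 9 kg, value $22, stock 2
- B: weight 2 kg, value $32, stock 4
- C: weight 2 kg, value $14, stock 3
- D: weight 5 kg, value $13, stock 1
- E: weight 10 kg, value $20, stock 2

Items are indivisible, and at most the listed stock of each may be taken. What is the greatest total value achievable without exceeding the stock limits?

$227

Top feasible selections:
- 2×A + 4×B + 3×C + 1×D: weight 37, value 227
- 1×A + 4×B + 3×C + 1×D + 1×E: weight 38, value 225
- 2×A + 4×B + 3×C: weight 32, value 214
- 2×A + 4×B + 2×C + 1×D: weight 35, value 213
Best: $227.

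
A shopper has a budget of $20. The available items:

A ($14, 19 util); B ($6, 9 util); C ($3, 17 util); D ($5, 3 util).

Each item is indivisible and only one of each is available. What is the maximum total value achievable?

This is a 0/1 knapsack; check combinations near the capacity.
- A+C: cost 14+3=17, value 19+17=36
- B+C+D: cost 6+3+5=14, value 9+17+3=29
- A+B: cost 14+6=20, value 19+9=28
- B+C: cost 6+3=9, value 9+17=26
Best: 36 util.

36 util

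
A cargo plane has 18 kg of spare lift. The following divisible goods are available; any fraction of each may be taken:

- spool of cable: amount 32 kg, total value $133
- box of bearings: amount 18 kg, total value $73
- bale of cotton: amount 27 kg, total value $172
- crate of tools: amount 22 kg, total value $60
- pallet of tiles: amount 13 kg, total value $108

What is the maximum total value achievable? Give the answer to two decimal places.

139.85

Take in order of value per unit:
- pallet of tiles (108/13 per unit): all 13 → value 108, running total 108.00
- bale of cotton (172/27 per unit): 5 of 27 → value 5×172/27 = 31.8519, running total 139.85
Total 139.85.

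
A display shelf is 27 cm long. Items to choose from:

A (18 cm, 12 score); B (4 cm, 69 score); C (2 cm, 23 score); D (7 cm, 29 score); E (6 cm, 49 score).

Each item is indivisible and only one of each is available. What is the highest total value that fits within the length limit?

170 score

Check high-value combinations within 27 cm:
- B+C+D+E: length 4+2+7+6=19, value 69+23+29+49=170
- B+D+E: length 4+7+6=17, value 69+29+49=147
- B+C+E: length 4+2+6=12, value 69+23+49=141
Best: 170 score.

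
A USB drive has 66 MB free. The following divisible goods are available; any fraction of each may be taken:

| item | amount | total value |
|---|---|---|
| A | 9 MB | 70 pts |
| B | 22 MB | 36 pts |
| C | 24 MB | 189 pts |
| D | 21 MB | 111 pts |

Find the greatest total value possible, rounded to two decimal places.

Take in order of value per unit:
- C (189/24 per unit): all 24 → value 189, running total 189.00
- A (70/9 per unit): all 9 → value 70, running total 259.00
- D (111/21 per unit): all 21 → value 111, running total 370.00
- B (36/22 per unit): 12 of 22 → value 12×36/22 = 19.6364, running total 389.64
Total 389.64.

389.64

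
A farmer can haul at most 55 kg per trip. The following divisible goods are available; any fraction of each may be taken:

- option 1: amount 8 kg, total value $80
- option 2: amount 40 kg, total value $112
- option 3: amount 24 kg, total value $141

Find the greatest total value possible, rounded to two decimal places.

285.40

Take in order of value per unit:
- option 1 (80/8 per unit): all 8 → value 80, running total 80.00
- option 3 (141/24 per unit): all 24 → value 141, running total 221.00
- option 2 (112/40 per unit): 23 of 40 → value 23×112/40 = 64.4000, running total 285.40
Total 285.40.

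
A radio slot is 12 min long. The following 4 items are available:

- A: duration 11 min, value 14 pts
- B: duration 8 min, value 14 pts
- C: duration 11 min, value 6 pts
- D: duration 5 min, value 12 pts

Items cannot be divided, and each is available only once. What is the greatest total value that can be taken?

Check high-value combinations within 12 min:
- B: duration 8, value 14
- A: duration 11, value 14
- D: duration 5, value 12
- C: duration 11, value 6
Best: 14 pts.

14 pts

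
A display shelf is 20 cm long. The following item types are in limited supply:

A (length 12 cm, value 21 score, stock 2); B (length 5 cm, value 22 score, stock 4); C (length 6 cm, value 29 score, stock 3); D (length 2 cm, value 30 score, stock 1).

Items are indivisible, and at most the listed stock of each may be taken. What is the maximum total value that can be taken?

117 score

Top feasible selections:
- 3×C + 1×D: length 20, value 117
- 1×B + 2×C + 1×D: length 19, value 110
- 2×B + 1×C + 1×D: length 18, value 103
- 3×B + 1×D: length 17, value 96
Best: 117 score.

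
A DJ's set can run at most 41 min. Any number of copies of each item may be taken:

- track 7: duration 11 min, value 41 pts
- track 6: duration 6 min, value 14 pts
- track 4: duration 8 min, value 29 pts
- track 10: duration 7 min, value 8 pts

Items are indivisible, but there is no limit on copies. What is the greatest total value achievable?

Best value-per-unit is track 7 at 41/11; filling with it alone gives 3×41 = 123.
Optimal mix: 3×track 7 + 1×track 4 → duration 41, value 152.

152 pts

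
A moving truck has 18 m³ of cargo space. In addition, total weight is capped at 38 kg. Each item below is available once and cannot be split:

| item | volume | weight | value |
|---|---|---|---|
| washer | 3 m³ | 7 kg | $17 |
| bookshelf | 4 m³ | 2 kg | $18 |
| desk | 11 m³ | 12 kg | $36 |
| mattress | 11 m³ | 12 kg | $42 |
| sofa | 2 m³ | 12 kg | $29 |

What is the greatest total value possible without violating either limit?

$89

Feasible sets respecting both limits:
- bookshelf+mattress+sofa: volume 17, weight 26, value 89
- washer+mattress+sofa: volume 16, weight 31, value 88
- bookshelf+desk+sofa: volume 17, weight 26, value 83
- washer+desk+sofa: volume 16, weight 31, value 82
Best: $89.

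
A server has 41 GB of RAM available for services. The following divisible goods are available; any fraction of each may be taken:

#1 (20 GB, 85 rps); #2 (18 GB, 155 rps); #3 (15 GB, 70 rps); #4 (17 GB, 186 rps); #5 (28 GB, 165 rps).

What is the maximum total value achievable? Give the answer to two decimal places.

Take in order of value per unit:
- #4 (186/17 per unit): all 17 → value 186, running total 186.00
- #2 (155/18 per unit): all 18 → value 155, running total 341.00
- #5 (165/28 per unit): 6 of 28 → value 6×165/28 = 35.3571, running total 376.36
Total 376.36.

376.36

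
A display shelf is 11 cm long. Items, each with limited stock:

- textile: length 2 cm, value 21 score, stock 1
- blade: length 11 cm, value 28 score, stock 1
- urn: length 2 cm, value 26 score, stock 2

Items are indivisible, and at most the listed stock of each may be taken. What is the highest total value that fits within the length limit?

Top feasible selections:
- 1×textile + 2×urn: length 6, value 73
- 2×urn: length 4, value 52
Best: 73 score.

73 score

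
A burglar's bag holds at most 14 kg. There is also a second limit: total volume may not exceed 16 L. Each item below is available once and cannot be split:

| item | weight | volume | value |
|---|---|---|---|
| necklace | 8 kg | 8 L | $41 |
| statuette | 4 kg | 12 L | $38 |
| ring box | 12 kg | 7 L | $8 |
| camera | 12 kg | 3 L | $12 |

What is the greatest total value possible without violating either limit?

Feasible sets respecting both limits:
- necklace: weight 8, volume 8, value 41
- statuette: weight 4, volume 12, value 38
- camera: weight 12, volume 3, value 12
Best: $41.

$41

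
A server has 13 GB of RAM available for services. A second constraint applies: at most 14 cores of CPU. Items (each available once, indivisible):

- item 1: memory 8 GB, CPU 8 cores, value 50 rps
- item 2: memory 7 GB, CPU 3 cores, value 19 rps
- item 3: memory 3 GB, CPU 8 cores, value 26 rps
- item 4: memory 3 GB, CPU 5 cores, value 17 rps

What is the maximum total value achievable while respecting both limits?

Feasible sets respecting both limits:
- item 1+item 4: memory 11, CPU 13, value 67
- item 1: memory 8, CPU 8, value 50
- item 2+item 3: memory 10, CPU 11, value 45
- item 3+item 4: memory 6, CPU 13, value 43
Best: 67 rps.

67 rps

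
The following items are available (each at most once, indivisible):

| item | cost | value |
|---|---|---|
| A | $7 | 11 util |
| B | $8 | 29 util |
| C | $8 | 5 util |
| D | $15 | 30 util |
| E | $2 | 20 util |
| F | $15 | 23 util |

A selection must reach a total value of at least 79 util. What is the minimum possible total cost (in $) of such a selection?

Subsets with value ≥ 79, sorted by total cost:
- B+D+E: cost 25, value 79
- A+B+D+E: cost 32, value 90
Minimum cost: 25 $.

25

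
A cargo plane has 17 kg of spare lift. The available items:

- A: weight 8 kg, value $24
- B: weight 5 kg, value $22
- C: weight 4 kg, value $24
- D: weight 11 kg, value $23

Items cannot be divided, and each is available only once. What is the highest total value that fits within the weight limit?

$70

This is a 0/1 knapsack; check combinations near the capacity.
- A+B+C: weight 8+5+4=17, value 24+22+24=70
- A+C: weight 8+4=12, value 24+24=48
- C+D: weight 4+11=15, value 24+23=47
Best: $70.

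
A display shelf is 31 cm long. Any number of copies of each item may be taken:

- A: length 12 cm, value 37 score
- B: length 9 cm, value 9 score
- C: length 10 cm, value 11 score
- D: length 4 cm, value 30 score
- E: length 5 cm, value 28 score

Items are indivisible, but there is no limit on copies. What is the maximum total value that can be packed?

210 score

Best value-per-unit is D at 30/4, and filling with it alone uses length 7×4=28. No mix of the others beats 7×30 = 210.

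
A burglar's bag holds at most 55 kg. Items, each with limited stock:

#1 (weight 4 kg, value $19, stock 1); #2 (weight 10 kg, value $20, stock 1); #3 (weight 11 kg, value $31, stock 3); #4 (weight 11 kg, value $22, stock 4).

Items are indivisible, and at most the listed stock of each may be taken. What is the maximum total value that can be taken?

Best selections within weight 55 and stock limits:
- 3×#3 + 2×#4: weight 55, value 137
- 1×#2 + 3×#3 + 1×#4: weight 54, value 135
Best: $137.

$137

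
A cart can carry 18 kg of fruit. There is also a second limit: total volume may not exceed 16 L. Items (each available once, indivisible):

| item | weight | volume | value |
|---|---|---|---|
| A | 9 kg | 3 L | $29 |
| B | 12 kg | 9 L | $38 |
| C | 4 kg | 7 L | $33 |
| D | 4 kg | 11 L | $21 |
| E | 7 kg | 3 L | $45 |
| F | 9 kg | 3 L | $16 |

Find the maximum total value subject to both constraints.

$78

Feasible sets respecting both limits:
- C+E: weight 11, volume 10, value 78
- A+E: weight 16, volume 6, value 74
- B+C: weight 16, volume 16, value 71
Best: $78.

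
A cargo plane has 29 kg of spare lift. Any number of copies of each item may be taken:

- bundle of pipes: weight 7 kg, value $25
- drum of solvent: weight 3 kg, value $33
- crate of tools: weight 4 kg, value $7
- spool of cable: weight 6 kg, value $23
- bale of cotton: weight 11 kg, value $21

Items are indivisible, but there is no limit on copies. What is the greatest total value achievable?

$297

Best value-per-unit is drum of solvent at 33/3, and filling with it alone uses weight 9×3=27. No mix of the others beats 9×33 = 297.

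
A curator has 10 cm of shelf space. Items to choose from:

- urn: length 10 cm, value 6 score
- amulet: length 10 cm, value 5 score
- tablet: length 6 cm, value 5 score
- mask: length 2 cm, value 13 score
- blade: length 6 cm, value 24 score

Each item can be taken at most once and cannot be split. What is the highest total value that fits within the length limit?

37 score

Check high-value combinations within 10 cm:
- mask+blade: length 2+6=8, value 13+24=37
- blade: length 6, value 24
- tablet+mask: length 6+2=8, value 5+13=18
- mask: length 2, value 13
- urn: length 10, value 6
Best: 37 score.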